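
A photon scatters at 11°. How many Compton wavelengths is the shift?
0.0184 λ_C

The Compton shift formula is:
Δλ = λ_C(1 - cos θ)

Dividing both sides by λ_C:
Δλ/λ_C = 1 - cos θ

For θ = 11°:
Δλ/λ_C = 1 - cos(11°)
Δλ/λ_C = 1 - 0.9816
Δλ/λ_C = 0.0184

This means the shift is 0.0184 × λ_C = 0.0446 pm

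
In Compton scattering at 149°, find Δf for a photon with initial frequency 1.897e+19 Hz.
4.209e+18 Hz (decrease)

Convert frequency to wavelength (c = 299792458 m/s):
λ₀ = c/f₀ = 299792458/1.897e+19 = 1.5803503e-11 m = 15.8035 pm

Calculate Compton shift:
Δλ = λ_C(1 - cos(149°)) = 4.5061 pm

Final wavelength:
λ' = λ₀ + Δλ = 15.8035 + 4.5061 = 20.3096 pm

Final frequency:
f' = c/λ' = 299792458/2.0309567e-11 = 1.4761144e+19 Hz

Frequency shift (decrease):
Δf = f₀ - f' = 1.897e+19 - 1.4761144e+19 = 4.209e+18 Hz

(Intermediate values are shown rounded; full precision is carried through to the final answer.)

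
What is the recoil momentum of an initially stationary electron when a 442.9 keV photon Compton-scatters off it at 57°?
2.0266e-22 kg·m/s

The electron is initially at rest, so by conservation of momentum:
p⃗_e = p⃗₀ − p⃗'  (incident photon momentum minus scattered photon momentum)

Photon momentum magnitudes (p = h/λ = E/c):
λ₀ = hc/E₀ = 2.7994 pm → p₀ = h/λ₀ = 2.3670e-22 kg·m/s
Δλ = λ_C(1 − cos 57°) = 1.1048 pm
λ' = 3.9042 pm → p' = h/λ' = 1.6972e-22 kg·m/s

The scattered photon makes angle θ = 57° with the incident direction, so by the law of cosines:
|p⃗_e|² = p₀² + p'² − 2p₀p'cos θ
|p⃗_e|² = (2.3670e-22)² + (1.6972e-22)² − 2·2.3670e-22·1.6972e-22·cos(57°)
|p⃗_e| = 2.0266e-22 kg·m/s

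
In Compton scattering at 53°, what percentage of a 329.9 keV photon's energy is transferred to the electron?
0.2045 (or 20.45%)

Calculate initial and final photon energies:

Initial: E₀ = 329.9 keV → λ₀ = 3.7582 pm
Compton shift: Δλ = 0.9661 pm
Final wavelength: λ' = 4.7244 pm
Final energy: E' = 262.4362 keV

Fractional energy loss:
(E₀ - E')/E₀ = (329.9000 - 262.4362)/329.9000
= 67.4638/329.9000
= 0.2045
= 20.45%

(Intermediate values are shown rounded; full precision is carried through to the final answer.)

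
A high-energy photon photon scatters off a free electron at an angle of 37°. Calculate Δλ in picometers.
0.4886 pm

Using the Compton scattering formula:
Δλ = λ_C(1 - cos θ)

where λ_C = h/(m_e·c) ≈ 2.4263 pm is the Compton wavelength of an electron.

For θ = 37°:
cos(37°) = 0.7986
1 - cos(37°) = 0.2014

Δλ = 2.4263 × 0.2014
Δλ = 0.4886 pm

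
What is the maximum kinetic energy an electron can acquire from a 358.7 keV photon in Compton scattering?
209.4852 keV

Maximum energy transfer occurs at θ = 180° (backscattering).

Initial photon: E₀ = 358.7 keV → λ₀ = 3.4565 pm

Maximum Compton shift (at 180°):
Δλ_max = 2λ_C = 2 × 2.4263 = 4.8526 pm

Final wavelength:
λ' = 3.4565 + 4.8526 = 8.3091 pm

Minimum photon energy (maximum energy to electron):
E'_min = hc/λ' = 149.2148 keV

Maximum electron kinetic energy:
K_max = E₀ - E'_min = 358.7000 - 149.2148 = 209.4852 keV

(Intermediate values are shown rounded; full precision is carried through to the final answer.)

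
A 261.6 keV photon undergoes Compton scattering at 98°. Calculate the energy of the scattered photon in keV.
165.2364 keV

First convert energy to wavelength:
λ = hc/E, with hc ≈ 1239.842 keV·pm (i.e. 1239.842 eV·nm)

For E = 261.6 keV = 261600 eV:
λ = 1239.842 keV·pm / 261.6 keV
λ = 4.7395 pm

Calculate the Compton shift:
Δλ = λ_C(1 - cos(98°)) = 2.4263 × 1.1392
Δλ = 2.7640 pm

Final wavelength:
λ' = 4.7395 + 2.7640 = 7.5034 pm

Final energy:
E' = hc/λ' = 1239.842 / 7.5034 = 165.2364 keV

(Intermediate values are shown rounded; full precision is carried through to the final answer.)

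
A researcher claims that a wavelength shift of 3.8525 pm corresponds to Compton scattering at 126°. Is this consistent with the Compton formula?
Yes, consistent

Calculate the expected shift for θ = 126°:

Δλ_expected = λ_C(1 - cos(126°))
Δλ_expected = 2.4263 × (1 - cos(126°))
Δλ_expected = 2.4263 × 1.5878
Δλ_expected = 3.8525 pm

Given shift: 3.8525 pm
Expected shift: 3.8525 pm
Difference: 0.0000 pm

The values match. This is consistent with Compton scattering at the stated angle.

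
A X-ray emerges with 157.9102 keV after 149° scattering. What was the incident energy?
370.5999 keV

Convert final energy to wavelength (hc ≈ 1239.842 keV·pm):
λ' = hc/E' = 1239.842 / 157.9102 = 7.8516 pm

Calculate the Compton shift:
Δλ = λ_C(1 - cos(149°))
Δλ = 2.4263 × (1 - cos(149°))
Δλ = 4.5061 pm

Initial wavelength:
λ = λ' - Δλ = 7.8516 - 4.5061 = 3.3455 pm

Initial energy:
E = hc/λ = 1239.842 / 3.3455 = 370.5999 keV

(Intermediate values are shown rounded; full precision is carried through to the final answer.)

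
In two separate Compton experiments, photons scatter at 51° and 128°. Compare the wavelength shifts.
128° produces the larger shift by a factor of 4.359

Calculate both shifts using Δλ = λ_C(1 - cos θ):

For θ₁ = 51°:
Δλ₁ = 2.4263 × (1 - cos(51°))
Δλ₁ = 2.4263 × 0.3707
Δλ₁ = 0.8994 pm

For θ₂ = 128°:
Δλ₂ = 2.4263 × (1 - cos(128°))
Δλ₂ = 2.4263 × 1.6157
Δλ₂ = 3.9201 pm

The 128° angle produces the larger shift.
Ratio: 3.9201/0.8994 = 4.359

(Intermediate values are shown rounded; full precision is carried through to the final answer.)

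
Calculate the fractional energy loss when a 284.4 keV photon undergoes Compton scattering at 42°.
0.1251 (or 12.51%)

Calculate initial and final photon energies:

Initial: E₀ = 284.4 keV → λ₀ = 4.3595 pm
Compton shift: Δλ = 0.6232 pm
Final wavelength: λ' = 4.9827 pm
Final energy: E' = 248.8288 keV

Fractional energy loss:
(E₀ - E')/E₀ = (284.4000 - 248.8288)/284.4000
= 35.5712/284.4000
= 0.1251
= 12.51%

(Intermediate values are shown rounded; full precision is carried through to the final answer.)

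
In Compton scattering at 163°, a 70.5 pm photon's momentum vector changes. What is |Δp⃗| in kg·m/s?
1.8005e-23 kg·m/s

Photon momentum magnitude is p = h/λ.

Initial momentum:
p₀ = h/λ = 6.6261e-34/7.0500e-11 = 9.3987e-24 kg·m/s

After scattering:
λ' = λ + Δλ = 70.5 + 4.7466 = 75.2466 pm
p' = h/λ' = 6.6261e-34/7.5247e-11 = 8.8058e-24 kg·m/s

Momentum is a vector; the scattered photon's direction makes angle θ = 163° with the incident direction. The magnitude of the vector change Δp⃗ = p⃗₀ − p⃗' is found from the law of cosines:
|Δp⃗|² = p₀² + p'² − 2p₀p'cos θ
|Δp⃗|² = (9.3987e-24)² + (8.8058e-24)² − 2·9.3987e-24·8.8058e-24·cos(163°)
|Δp⃗| = 1.8005e-23 kg·m/s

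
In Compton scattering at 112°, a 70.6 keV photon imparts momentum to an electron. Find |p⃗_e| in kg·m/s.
5.7666e-23 kg·m/s

The electron is initially at rest, so by conservation of momentum:
p⃗_e = p⃗₀ − p⃗'  (incident photon momentum minus scattered photon momentum)

Photon momentum magnitudes (p = h/λ = E/c):
λ₀ = hc/E₀ = 17.5615 pm → p₀ = h/λ₀ = 3.7731e-23 kg·m/s
Δλ = λ_C(1 − cos 112°) = 3.3352 pm
λ' = 20.8967 pm → p' = h/λ' = 3.1709e-23 kg·m/s

The scattered photon makes angle θ = 112° with the incident direction, so by the law of cosines:
|p⃗_e|² = p₀² + p'² − 2p₀p'cos θ
|p⃗_e|² = (3.7731e-23)² + (3.1709e-23)² − 2·3.7731e-23·3.1709e-23·cos(112°)
|p⃗_e| = 5.7666e-23 kg·m/s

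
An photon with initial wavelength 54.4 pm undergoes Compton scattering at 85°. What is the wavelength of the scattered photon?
56.6148 pm

Using the Compton scattering formula:
λ' = λ + Δλ = λ + λ_C(1 - cos θ)

Given:
- Initial wavelength λ = 54.4 pm
- Scattering angle θ = 85°
- Compton wavelength λ_C ≈ 2.4263 pm

Calculate the shift:
Δλ = 2.4263 × (1 - cos(85°))
Δλ = 2.4263 × 0.9128
Δλ = 2.2148 pm

Final wavelength:
λ' = 54.4 + 2.2148 = 56.6148 pm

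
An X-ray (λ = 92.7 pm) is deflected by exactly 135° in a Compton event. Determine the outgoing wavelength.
96.8420 pm

Using the Compton formula: λ' = λ + λ_C(1 − cos θ)

For θ = 135°, cos θ = -√2/2 (exact) ≈ -0.7071, so:
1 − cos 135° = 1 − (-√2/2) ≈ 1.7071

Δλ = λ_C × 1.7071 = 2.4263 × 1.7071 = 4.1420 pm

λ' = 92.7 + 4.1420 = 96.8420 pm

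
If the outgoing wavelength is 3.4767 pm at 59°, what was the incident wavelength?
2.3000 pm

From λ' = λ + Δλ, we have λ = λ' - Δλ

First calculate the Compton shift:
Δλ = λ_C(1 - cos θ)
Δλ = 2.4263 × (1 - cos(59°))
Δλ = 2.4263 × 0.4850
Δλ = 1.1767 pm

Initial wavelength:
λ = λ' - Δλ
λ = 3.4767 - 1.1767
λ = 2.3000 pm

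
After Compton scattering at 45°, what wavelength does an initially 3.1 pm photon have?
3.8106 pm

Using the Compton formula: λ' = λ + λ_C(1 − cos θ)

For θ = 45°, cos θ = √2/2 (exact) ≈ 0.7071, so:
1 − cos 45° = 1 − (√2/2) ≈ 0.2929

Δλ = λ_C × 0.2929 = 2.4263 × 0.2929 = 0.7106 pm

λ' = 3.1 + 0.7106 = 3.8106 pm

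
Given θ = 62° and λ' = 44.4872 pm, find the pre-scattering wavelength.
43.2000 pm

From λ' = λ + Δλ, we have λ = λ' - Δλ

First calculate the Compton shift:
Δλ = λ_C(1 - cos θ)
Δλ = 2.4263 × (1 - cos(62°))
Δλ = 2.4263 × 0.5305
Δλ = 1.2872 pm

Initial wavelength:
λ = λ' - Δλ
λ = 44.4872 - 1.2872
λ = 43.2000 pm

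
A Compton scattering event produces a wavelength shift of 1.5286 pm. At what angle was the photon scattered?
68.29°

From the Compton formula Δλ = λ_C(1 - cos θ), we can solve for θ:

cos θ = 1 - Δλ/λ_C

Given:
- Δλ = 1.5286 pm
- λ_C = h/(m_e·c) ≈ 2.42631024 pm

cos θ = 1 - 1.5286/2.42631024
cos θ = 1 - 0.630010
cos θ = 0.369990

θ = arccos(0.369990)
θ = 68.29°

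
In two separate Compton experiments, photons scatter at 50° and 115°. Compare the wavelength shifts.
115° produces the larger shift by a factor of 3.983

Calculate both shifts using Δλ = λ_C(1 - cos θ):

For θ₁ = 50°:
Δλ₁ = 2.4263 × (1 - cos(50°))
Δλ₁ = 2.4263 × 0.3572
Δλ₁ = 0.8667 pm

For θ₂ = 115°:
Δλ₂ = 2.4263 × (1 - cos(115°))
Δλ₂ = 2.4263 × 1.4226
Δλ₂ = 3.4517 pm

The 115° angle produces the larger shift.
Ratio: 3.4517/0.8667 = 3.983

(Intermediate values are shown rounded; full precision is carried through to the final answer.)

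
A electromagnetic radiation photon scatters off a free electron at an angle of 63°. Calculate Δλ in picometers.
1.3248 pm

Using the Compton scattering formula:
Δλ = λ_C(1 - cos θ)

where λ_C = h/(m_e·c) ≈ 2.4263 pm is the Compton wavelength of an electron.

For θ = 63°:
cos(63°) = 0.4540
1 - cos(63°) = 0.5460

Δλ = 2.4263 × 0.5460
Δλ = 1.3248 pm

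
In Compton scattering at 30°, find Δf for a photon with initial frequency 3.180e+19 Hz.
1.060e+18 Hz (decrease)

Convert frequency to wavelength (c = 299792458 m/s):
λ₀ = c/f₀ = 299792458/3.180e+19 = 9.4274358e-12 m = 9.4274 pm

Calculate Compton shift:
Δλ = λ_C(1 - cos(30°)) = 0.3251 pm

Final wavelength:
λ' = λ₀ + Δλ = 9.4274 + 0.3251 = 9.7525 pm

Final frequency:
f' = c/λ' = 299792458/9.7524997e-12 = 3.0740063e+19 Hz

Frequency shift (decrease):
Δf = f₀ - f' = 3.180e+19 - 3.0740063e+19 = 1.060e+18 Hz

(Intermediate values are shown rounded; full precision is carried through to the final answer.)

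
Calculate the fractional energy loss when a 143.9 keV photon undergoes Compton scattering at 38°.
0.0563 (or 5.63%)

Calculate initial and final photon energies:

Initial: E₀ = 143.9 keV → λ₀ = 8.6160 pm
Compton shift: Δλ = 0.5144 pm
Final wavelength: λ' = 9.1303 pm
Final energy: E' = 135.7935 keV

Fractional energy loss:
(E₀ - E')/E₀ = (143.9000 - 135.7935)/143.9000
= 8.1065/143.9000
= 0.0563
= 5.63%

(Intermediate values are shown rounded; full precision is carried through to the final answer.)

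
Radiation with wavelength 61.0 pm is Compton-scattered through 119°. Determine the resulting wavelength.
64.6026 pm

Using the Compton scattering formula:
λ' = λ + Δλ = λ + λ_C(1 - cos θ)

Given:
- Initial wavelength λ = 61.0 pm
- Scattering angle θ = 119°
- Compton wavelength λ_C ≈ 2.4263 pm

Calculate the shift:
Δλ = 2.4263 × (1 - cos(119°))
Δλ = 2.4263 × 1.4848
Δλ = 3.6026 pm

Final wavelength:
λ' = 61.0 + 3.6026 = 64.6026 pm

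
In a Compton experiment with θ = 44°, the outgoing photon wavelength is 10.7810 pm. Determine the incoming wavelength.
10.1000 pm

From λ' = λ + Δλ, we have λ = λ' - Δλ

First calculate the Compton shift:
Δλ = λ_C(1 - cos θ)
Δλ = 2.4263 × (1 - cos(44°))
Δλ = 2.4263 × 0.2807
Δλ = 0.6810 pm

Initial wavelength:
λ = λ' - Δλ
λ = 10.7810 - 0.6810
λ = 10.1000 pm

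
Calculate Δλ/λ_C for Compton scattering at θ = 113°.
1.3907 λ_C

The Compton shift formula is:
Δλ = λ_C(1 - cos θ)

Dividing both sides by λ_C:
Δλ/λ_C = 1 - cos θ

For θ = 113°:
Δλ/λ_C = 1 - cos(113°)
Δλ/λ_C = 1 - -0.3907
Δλ/λ_C = 1.3907

This means the shift is 1.3907 × λ_C = 3.3743 pm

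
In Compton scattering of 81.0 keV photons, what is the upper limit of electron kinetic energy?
19.4978 keV

Maximum energy transfer occurs at θ = 180° (backscattering).

Initial photon: E₀ = 81.0 keV → λ₀ = 15.3067 pm

Maximum Compton shift (at 180°):
Δλ_max = 2λ_C = 2 × 2.4263 = 4.8526 pm

Final wavelength:
λ' = 15.3067 + 4.8526 = 20.1593 pm

Minimum photon energy (maximum energy to electron):
E'_min = hc/λ' = 61.5022 keV

Maximum electron kinetic energy:
K_max = E₀ - E'_min = 81.0000 - 61.5022 = 19.4978 keV

(Intermediate values are shown rounded; full precision is carried through to the final answer.)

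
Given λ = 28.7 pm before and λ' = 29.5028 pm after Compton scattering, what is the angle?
48.00°

First find the wavelength shift:
Δλ = λ' - λ = 29.5028 - 28.7 = 0.8028 pm

Using Δλ = λ_C(1 - cos θ), with λ_C = h/(m_e·c) ≈ 2.42631024 pm:
cos θ = 1 - Δλ/λ_C
cos θ = 1 - 0.8028/2.42631024
cos θ = 0.669127

θ = arccos(0.669127)
θ = 48.00°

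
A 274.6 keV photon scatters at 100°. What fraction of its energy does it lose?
0.3868 (or 38.68%)

Calculate initial and final photon energies:

Initial: E₀ = 274.6 keV → λ₀ = 4.5151 pm
Compton shift: Δλ = 2.8476 pm
Final wavelength: λ' = 7.3627 pm
Final energy: E' = 168.3946 keV

Fractional energy loss:
(E₀ - E')/E₀ = (274.6000 - 168.3946)/274.6000
= 106.2054/274.6000
= 0.3868
= 38.68%

(Intermediate values are shown rounded; full precision is carried through to the final answer.)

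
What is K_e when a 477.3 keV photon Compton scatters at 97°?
244.2303 keV

By energy conservation: K_e = E_initial - E_final

First find the scattered photon energy:
Initial wavelength: λ = hc/E = 2.5976 pm
Compton shift: Δλ = λ_C(1 - cos(97°)) = 2.7220 pm
Final wavelength: λ' = 2.5976 + 2.7220 = 5.3196 pm
Final photon energy: E' = hc/λ' = 233.0697 keV

Electron kinetic energy:
K_e = E - E' = 477.3000 - 233.0697 = 244.2303 keV

(Intermediate values are shown rounded; full precision is carried through to the final answer.)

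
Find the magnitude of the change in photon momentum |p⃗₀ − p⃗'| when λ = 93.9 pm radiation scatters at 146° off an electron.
1.3192e-23 kg·m/s

Photon momentum magnitude is p = h/λ.

Initial momentum:
p₀ = h/λ = 6.6261e-34/9.3900e-11 = 7.0565e-24 kg·m/s

After scattering:
λ' = λ + Δλ = 93.9 + 4.4378 = 98.3378 pm
p' = h/λ' = 6.6261e-34/9.8338e-11 = 6.7381e-24 kg·m/s

Momentum is a vector; the scattered photon's direction makes angle θ = 146° with the incident direction. The magnitude of the vector change Δp⃗ = p⃗₀ − p⃗' is found from the law of cosines:
|Δp⃗|² = p₀² + p'² − 2p₀p'cos θ
|Δp⃗|² = (7.0565e-24)² + (6.7381e-24)² − 2·7.0565e-24·6.7381e-24·cos(146°)
|Δp⃗| = 1.3192e-23 kg·m/s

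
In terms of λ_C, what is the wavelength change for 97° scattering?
1.1219 λ_C

The Compton shift formula is:
Δλ = λ_C(1 - cos θ)

Dividing both sides by λ_C:
Δλ/λ_C = 1 - cos θ

For θ = 97°:
Δλ/λ_C = 1 - cos(97°)
Δλ/λ_C = 1 - -0.1219
Δλ/λ_C = 1.1219

This means the shift is 1.1219 × λ_C = 2.7220 pm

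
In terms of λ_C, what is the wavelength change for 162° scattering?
1.9511 λ_C

The Compton shift formula is:
Δλ = λ_C(1 - cos θ)

Dividing both sides by λ_C:
Δλ/λ_C = 1 - cos θ

For θ = 162°:
Δλ/λ_C = 1 - cos(162°)
Δλ/λ_C = 1 - -0.9511
Δλ/λ_C = 1.9511

This means the shift is 1.9511 × λ_C = 4.7339 pm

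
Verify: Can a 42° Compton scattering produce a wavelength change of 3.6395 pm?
No, inconsistent

Calculate the expected shift for θ = 42°:

Δλ_expected = λ_C(1 - cos(42°))
Δλ_expected = 2.4263 × (1 - cos(42°))
Δλ_expected = 2.4263 × 0.2569
Δλ_expected = 0.6232 pm

Given shift: 3.6395 pm
Expected shift: 0.6232 pm
Difference: 3.0163 pm

The values do not match. The given shift corresponds to θ ≈ 120.0°, not 42°.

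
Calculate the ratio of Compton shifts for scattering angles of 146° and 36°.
146° produces the larger shift by a factor of 9.577

Calculate both shifts using Δλ = λ_C(1 - cos θ):

For θ₁ = 36°:
Δλ₁ = 2.4263 × (1 - cos(36°))
Δλ₁ = 2.4263 × 0.1910
Δλ₁ = 0.4634 pm

For θ₂ = 146°:
Δλ₂ = 2.4263 × (1 - cos(146°))
Δλ₂ = 2.4263 × 1.8290
Δλ₂ = 4.4378 pm

The 146° angle produces the larger shift.
Ratio: 4.4378/0.4634 = 9.577

(Intermediate values are shown rounded; full precision is carried through to the final answer.)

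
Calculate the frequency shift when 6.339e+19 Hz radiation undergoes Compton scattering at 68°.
1.540e+19 Hz (decrease)

Convert frequency to wavelength (c = 299792458 m/s):
λ₀ = c/f₀ = 299792458/6.339e+19 = 4.7293336e-12 m = 4.7293 pm

Calculate Compton shift:
Δλ = λ_C(1 - cos(68°)) = 1.5174 pm

Final wavelength:
λ' = λ₀ + Δλ = 4.7293 + 1.5174 = 6.2467 pm

Final frequency:
f' = c/λ' = 299792458/6.2467320e-12 = 4.7991887e+19 Hz

Frequency shift (decrease):
Δf = f₀ - f' = 6.339e+19 - 4.7991887e+19 = 1.540e+19 Hz

(Intermediate values are shown rounded; full precision is carried through to the final answer.)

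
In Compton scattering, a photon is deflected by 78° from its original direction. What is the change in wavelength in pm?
1.9219 pm

Using the Compton scattering formula:
Δλ = λ_C(1 - cos θ)

where λ_C = h/(m_e·c) ≈ 2.4263 pm is the Compton wavelength of an electron.

For θ = 78°:
cos(78°) = 0.2079
1 - cos(78°) = 0.7921

Δλ = 2.4263 × 0.7921
Δλ = 1.9219 pm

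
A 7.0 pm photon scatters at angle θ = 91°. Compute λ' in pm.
9.4687 pm

Using the Compton scattering formula:
λ' = λ + Δλ = λ + λ_C(1 - cos θ)

Given:
- Initial wavelength λ = 7.0 pm
- Scattering angle θ = 91°
- Compton wavelength λ_C ≈ 2.4263 pm

Calculate the shift:
Δλ = 2.4263 × (1 - cos(91°))
Δλ = 2.4263 × 1.0175
Δλ = 2.4687 pm

Final wavelength:
λ' = 7.0 + 2.4687 = 9.4687 pm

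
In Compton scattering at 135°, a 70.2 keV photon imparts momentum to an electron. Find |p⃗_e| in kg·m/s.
6.2797e-23 kg·m/s

The electron is initially at rest, so by conservation of momentum:
p⃗_e = p⃗₀ − p⃗'  (incident photon momentum minus scattered photon momentum)

Photon momentum magnitudes (p = h/λ = E/c):
λ₀ = hc/E₀ = 17.6616 pm → p₀ = h/λ₀ = 3.7517e-23 kg·m/s
Δλ = λ_C(1 − cos 135°) = 4.1420 pm
λ' = 21.8035 pm → p' = h/λ' = 3.0390e-23 kg·m/s

The scattered photon makes angle θ = 135° with the incident direction, so by the law of cosines:
|p⃗_e|² = p₀² + p'² − 2p₀p'cos θ
|p⃗_e|² = (3.7517e-23)² + (3.0390e-23)² − 2·3.7517e-23·3.0390e-23·cos(135°)
|p⃗_e| = 6.2797e-23 kg·m/s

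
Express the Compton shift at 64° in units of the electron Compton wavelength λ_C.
0.5616 λ_C

The Compton shift formula is:
Δλ = λ_C(1 - cos θ)

Dividing both sides by λ_C:
Δλ/λ_C = 1 - cos θ

For θ = 64°:
Δλ/λ_C = 1 - cos(64°)
Δλ/λ_C = 1 - 0.4384
Δλ/λ_C = 0.5616

This means the shift is 0.5616 × λ_C = 1.3627 pm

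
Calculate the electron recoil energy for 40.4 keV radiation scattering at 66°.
1.8100 keV

By energy conservation: K_e = E_initial - E_final

First find the scattered photon energy:
Initial wavelength: λ = hc/E = 30.6892 pm
Compton shift: Δλ = λ_C(1 - cos(66°)) = 1.4394 pm
Final wavelength: λ' = 30.6892 + 1.4394 = 32.1286 pm
Final photon energy: E' = hc/λ' = 38.5900 keV

Electron kinetic energy:
K_e = E - E' = 40.4000 - 38.5900 = 1.8100 keV

(Intermediate values are shown rounded; full precision is carried through to the final answer.)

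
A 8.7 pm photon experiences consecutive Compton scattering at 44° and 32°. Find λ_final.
9.7497 pm

Apply Compton shift twice:

First scattering at θ₁ = 44°:
Δλ₁ = λ_C(1 - cos(44°))
Δλ₁ = 2.4263 × 0.2807
Δλ₁ = 0.6810 pm

After first scattering:
λ₁ = 8.7 + 0.6810 = 9.3810 pm

Second scattering at θ₂ = 32°:
Δλ₂ = λ_C(1 - cos(32°))
Δλ₂ = 2.4263 × 0.1520
Δλ₂ = 0.3687 pm

Final wavelength:
λ₂ = 9.3810 + 0.3687 = 9.7497 pm

Total shift: Δλ_total = 0.6810 + 0.3687 = 1.0497 pm

(Intermediate values are shown rounded; full precision is carried through to the final answer.)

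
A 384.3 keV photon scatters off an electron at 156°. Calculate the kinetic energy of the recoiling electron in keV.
226.7415 keV

By energy conservation: K_e = E_initial - E_final

First find the scattered photon energy:
Initial wavelength: λ = hc/E = 3.2262 pm
Compton shift: Δλ = λ_C(1 - cos(156°)) = 4.6429 pm
Final wavelength: λ' = 3.2262 + 4.6429 = 7.8691 pm
Final photon energy: E' = hc/λ' = 157.5585 keV

Electron kinetic energy:
K_e = E - E' = 384.3000 - 157.5585 = 226.7415 keV

(Intermediate values are shown rounded; full precision is carried through to the final answer.)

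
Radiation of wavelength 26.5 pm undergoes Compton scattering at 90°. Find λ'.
28.9263 pm

Using the Compton formula: λ' = λ + λ_C(1 − cos θ)

For θ = 90°, cos θ = 0 (exact) = 0.0000, so:
1 − cos 90° = 1 − (0) = 1.0000

Δλ = λ_C × 1.0000 = 2.4263 × 1.0000 = 2.4263 pm

λ' = 26.5 + 2.4263 = 28.9263 pm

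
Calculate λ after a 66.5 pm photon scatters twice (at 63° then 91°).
70.2934 pm

Apply Compton shift twice:

First scattering at θ₁ = 63°:
Δλ₁ = λ_C(1 - cos(63°))
Δλ₁ = 2.4263 × 0.5460
Δλ₁ = 1.3248 pm

After first scattering:
λ₁ = 66.5 + 1.3248 = 67.8248 pm

Second scattering at θ₂ = 91°:
Δλ₂ = λ_C(1 - cos(91°))
Δλ₂ = 2.4263 × 1.0175
Δλ₂ = 2.4687 pm

Final wavelength:
λ₂ = 67.8248 + 2.4687 = 70.2934 pm

Total shift: Δλ_total = 1.3248 + 2.4687 = 3.7934 pm

(Intermediate values are shown rounded; full precision is carried through to the final answer.)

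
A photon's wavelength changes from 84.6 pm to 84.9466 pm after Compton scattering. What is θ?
31.00°

First find the wavelength shift:
Δλ = λ' - λ = 84.9466 - 84.6 = 0.3466 pm

Using Δλ = λ_C(1 - cos θ), with λ_C = h/(m_e·c) ≈ 2.42631024 pm:
cos θ = 1 - Δλ/λ_C
cos θ = 1 - 0.3466/2.42631024
cos θ = 0.857149

θ = arccos(0.857149)
θ = 31.00°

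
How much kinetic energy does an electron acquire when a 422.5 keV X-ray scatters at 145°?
253.7765 keV

By energy conservation: K_e = E_initial - E_final

First find the scattered photon energy:
Initial wavelength: λ = hc/E = 2.9345 pm
Compton shift: Δλ = λ_C(1 - cos(145°)) = 4.4138 pm
Final wavelength: λ' = 2.9345 + 4.4138 = 7.3484 pm
Final photon energy: E' = hc/λ' = 168.7235 keV

Electron kinetic energy:
K_e = E - E' = 422.5000 - 168.7235 = 253.7765 keV

(Intermediate values are shown rounded; full precision is carried through to the final answer.)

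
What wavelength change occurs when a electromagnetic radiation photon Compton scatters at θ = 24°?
0.2098 pm

Using the Compton scattering formula:
Δλ = λ_C(1 - cos θ)

where λ_C = h/(m_e·c) ≈ 2.4263 pm is the Compton wavelength of an electron.

For θ = 24°:
cos(24°) = 0.9135
1 - cos(24°) = 0.0865

Δλ = 2.4263 × 0.0865
Δλ = 0.2098 pm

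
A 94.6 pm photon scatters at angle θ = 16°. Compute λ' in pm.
94.6940 pm

Using the Compton scattering formula:
λ' = λ + Δλ = λ + λ_C(1 - cos θ)

Given:
- Initial wavelength λ = 94.6 pm
- Scattering angle θ = 16°
- Compton wavelength λ_C ≈ 2.4263 pm

Calculate the shift:
Δλ = 2.4263 × (1 - cos(16°))
Δλ = 2.4263 × 0.0387
Δλ = 0.0940 pm

Final wavelength:
λ' = 94.6 + 0.0940 = 94.6940 pm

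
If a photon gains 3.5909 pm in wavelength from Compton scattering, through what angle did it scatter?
118.68°

From the Compton formula Δλ = λ_C(1 - cos θ), we can solve for θ:

cos θ = 1 - Δλ/λ_C

Given:
- Δλ = 3.5909 pm
- λ_C = h/(m_e·c) ≈ 2.42631024 pm

cos θ = 1 - 3.5909/2.42631024
cos θ = 1 - 1.479984
cos θ = -0.479984

θ = arccos(-0.479984)
θ = 118.68°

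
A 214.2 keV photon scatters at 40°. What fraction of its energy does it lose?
0.0893 (or 8.93%)

Calculate initial and final photon energies:

Initial: E₀ = 214.2 keV → λ₀ = 5.7882 pm
Compton shift: Δλ = 0.5676 pm
Final wavelength: λ' = 6.3559 pm
Final energy: E' = 195.0697 keV

Fractional energy loss:
(E₀ - E')/E₀ = (214.2000 - 195.0697)/214.2000
= 19.1303/214.2000
= 0.0893
= 8.93%

(Intermediate values are shown rounded; full precision is carried through to the final answer.)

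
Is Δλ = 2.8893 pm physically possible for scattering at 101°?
Yes, consistent

Calculate the expected shift for θ = 101°:

Δλ_expected = λ_C(1 - cos(101°))
Δλ_expected = 2.4263 × (1 - cos(101°))
Δλ_expected = 2.4263 × 1.1908
Δλ_expected = 2.8893 pm

Given shift: 2.8893 pm
Expected shift: 2.8893 pm
Difference: 0.0000 pm

The values match. This is consistent with Compton scattering at the stated angle.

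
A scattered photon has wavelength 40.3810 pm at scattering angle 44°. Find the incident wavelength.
39.7000 pm

From λ' = λ + Δλ, we have λ = λ' - Δλ

First calculate the Compton shift:
Δλ = λ_C(1 - cos θ)
Δλ = 2.4263 × (1 - cos(44°))
Δλ = 2.4263 × 0.2807
Δλ = 0.6810 pm

Initial wavelength:
λ = λ' - Δλ
λ = 40.3810 - 0.6810
λ = 39.7000 pm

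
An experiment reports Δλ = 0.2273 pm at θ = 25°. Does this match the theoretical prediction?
Yes, consistent

Calculate the expected shift for θ = 25°:

Δλ_expected = λ_C(1 - cos(25°))
Δλ_expected = 2.4263 × (1 - cos(25°))
Δλ_expected = 2.4263 × 0.0937
Δλ_expected = 0.2273 pm

Given shift: 0.2273 pm
Expected shift: 0.2273 pm
Difference: 0.0000 pm

The values match. This is consistent with Compton scattering at the stated angle.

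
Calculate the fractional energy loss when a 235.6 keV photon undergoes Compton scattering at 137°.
0.4439 (or 44.39%)

Calculate initial and final photon energies:

Initial: E₀ = 235.6 keV → λ₀ = 5.2625 pm
Compton shift: Δλ = 4.2008 pm
Final wavelength: λ' = 9.4633 pm
Final energy: E' = 131.0160 keV

Fractional energy loss:
(E₀ - E')/E₀ = (235.6000 - 131.0160)/235.6000
= 104.5840/235.6000
= 0.4439
= 44.39%

(Intermediate values are shown rounded; full precision is carried through to the final answer.)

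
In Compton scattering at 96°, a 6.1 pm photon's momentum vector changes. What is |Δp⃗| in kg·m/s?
1.3859e-22 kg·m/s

Photon momentum magnitude is p = h/λ.

Initial momentum:
p₀ = h/λ = 6.6261e-34/6.1000e-12 = 1.0862e-22 kg·m/s

After scattering:
λ' = λ + Δλ = 6.1 + 2.6799 = 8.7799 pm
p' = h/λ' = 6.6261e-34/8.7799e-12 = 7.5468e-23 kg·m/s

Momentum is a vector; the scattered photon's direction makes angle θ = 96° with the incident direction. The magnitude of the vector change Δp⃗ = p⃗₀ − p⃗' is found from the law of cosines:
|Δp⃗|² = p₀² + p'² − 2p₀p'cos θ
|Δp⃗|² = (1.0862e-22)² + (7.5468e-23)² − 2·1.0862e-22·7.5468e-23·cos(96°)
|Δp⃗| = 1.3859e-22 kg·m/s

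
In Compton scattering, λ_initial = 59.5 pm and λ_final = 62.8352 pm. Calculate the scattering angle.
112.00°

First find the wavelength shift:
Δλ = λ' - λ = 62.8352 - 59.5 = 3.3352 pm

Using Δλ = λ_C(1 - cos θ), with λ_C = h/(m_e·c) ≈ 2.42631024 pm:
cos θ = 1 - Δλ/λ_C
cos θ = 1 - 3.3352/2.42631024
cos θ = -0.374598

θ = arccos(-0.374598)
θ = 112.00°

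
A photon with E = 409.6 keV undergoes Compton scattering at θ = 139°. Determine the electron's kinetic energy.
239.3956 keV

By energy conservation: K_e = E_initial - E_final

First find the scattered photon energy:
Initial wavelength: λ = hc/E = 3.0270 pm
Compton shift: Δλ = λ_C(1 - cos(139°)) = 4.2575 pm
Final wavelength: λ' = 3.0270 + 4.2575 = 7.2844 pm
Final photon energy: E' = hc/λ' = 170.2044 keV

Electron kinetic energy:
K_e = E - E' = 409.6000 - 170.2044 = 239.3956 keV

(Intermediate values are shown rounded; full precision is carried through to the final answer.)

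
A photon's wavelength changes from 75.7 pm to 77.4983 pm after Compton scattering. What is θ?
75.00°

First find the wavelength shift:
Δλ = λ' - λ = 77.4983 - 75.7 = 1.7983 pm

Using Δλ = λ_C(1 - cos θ), with λ_C = h/(m_e·c) ≈ 2.42631024 pm:
cos θ = 1 - Δλ/λ_C
cos θ = 1 - 1.7983/2.42631024
cos θ = 0.258833

θ = arccos(0.258833)
θ = 75.00°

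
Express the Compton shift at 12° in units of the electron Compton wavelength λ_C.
0.0219 λ_C

The Compton shift formula is:
Δλ = λ_C(1 - cos θ)

Dividing both sides by λ_C:
Δλ/λ_C = 1 - cos θ

For θ = 12°:
Δλ/λ_C = 1 - cos(12°)
Δλ/λ_C = 1 - 0.9781
Δλ/λ_C = 0.0219

This means the shift is 0.0219 × λ_C = 0.0530 pm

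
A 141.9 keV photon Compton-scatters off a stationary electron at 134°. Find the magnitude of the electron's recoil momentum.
1.1766e-22 kg·m/s

The electron is initially at rest, so by conservation of momentum:
p⃗_e = p⃗₀ − p⃗'  (incident photon momentum minus scattered photon momentum)

Photon momentum magnitudes (p = h/λ = E/c):
λ₀ = hc/E₀ = 8.7374 pm → p₀ = h/λ₀ = 7.5835e-23 kg·m/s
Δλ = λ_C(1 − cos 134°) = 4.1118 pm
λ' = 12.8492 pm → p' = h/λ' = 5.1568e-23 kg·m/s

The scattered photon makes angle θ = 134° with the incident direction, so by the law of cosines:
|p⃗_e|² = p₀² + p'² − 2p₀p'cos θ
|p⃗_e|² = (7.5835e-23)² + (5.1568e-23)² − 2·7.5835e-23·5.1568e-23·cos(134°)
|p⃗_e| = 1.1766e-22 kg·m/s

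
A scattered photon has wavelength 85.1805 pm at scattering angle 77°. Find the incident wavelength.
83.3000 pm

From λ' = λ + Δλ, we have λ = λ' - Δλ

First calculate the Compton shift:
Δλ = λ_C(1 - cos θ)
Δλ = 2.4263 × (1 - cos(77°))
Δλ = 2.4263 × 0.7750
Δλ = 1.8805 pm

Initial wavelength:
λ = λ' - Δλ
λ = 85.1805 - 1.8805
λ = 83.3000 pm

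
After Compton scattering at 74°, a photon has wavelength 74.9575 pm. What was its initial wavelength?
73.2000 pm

From λ' = λ + Δλ, we have λ = λ' - Δλ

First calculate the Compton shift:
Δλ = λ_C(1 - cos θ)
Δλ = 2.4263 × (1 - cos(74°))
Δλ = 2.4263 × 0.7244
Δλ = 1.7575 pm

Initial wavelength:
λ = λ' - Δλ
λ = 74.9575 - 1.7575
λ = 73.2000 pm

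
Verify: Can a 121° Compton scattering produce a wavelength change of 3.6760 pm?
Yes, consistent

Calculate the expected shift for θ = 121°:

Δλ_expected = λ_C(1 - cos(121°))
Δλ_expected = 2.4263 × (1 - cos(121°))
Δλ_expected = 2.4263 × 1.5150
Δλ_expected = 3.6760 pm

Given shift: 3.6760 pm
Expected shift: 3.6760 pm
Difference: 0.0000 pm

The values match. This is consistent with Compton scattering at the stated angle.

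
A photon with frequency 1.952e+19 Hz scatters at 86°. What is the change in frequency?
2.501e+18 Hz (decrease)

Convert frequency to wavelength (c = 299792458 m/s):
λ₀ = c/f₀ = 299792458/1.952e+19 = 1.5358220e-11 m = 15.3582 pm

Calculate Compton shift:
Δλ = λ_C(1 - cos(86°)) = 2.2571 pm

Final wavelength:
λ' = λ₀ + Δλ = 15.3582 + 2.2571 = 17.6153 pm

Final frequency:
f' = c/λ' = 299792458/1.7615280e-11 = 1.7018887e+19 Hz

Frequency shift (decrease):
Δf = f₀ - f' = 1.952e+19 - 1.7018887e+19 = 2.501e+18 Hz

(Intermediate values are shown rounded; full precision is carried through to the final answer.)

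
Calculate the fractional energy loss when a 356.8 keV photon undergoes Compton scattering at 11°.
0.0127 (or 1.27%)

Calculate initial and final photon energies:

Initial: E₀ = 356.8 keV → λ₀ = 3.4749 pm
Compton shift: Δλ = 0.0446 pm
Final wavelength: λ' = 3.5195 pm
Final energy: E' = 352.2807 keV

Fractional energy loss:
(E₀ - E')/E₀ = (356.8000 - 352.2807)/356.8000
= 4.5193/356.8000
= 0.0127
= 1.27%

(Intermediate values are shown rounded; full precision is carried through to the final answer.)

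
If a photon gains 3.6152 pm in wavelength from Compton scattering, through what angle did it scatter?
119.34°

From the Compton formula Δλ = λ_C(1 - cos θ), we can solve for θ:

cos θ = 1 - Δλ/λ_C

Given:
- Δλ = 3.6152 pm
- λ_C = h/(m_e·c) ≈ 2.42631024 pm

cos θ = 1 - 3.6152/2.42631024
cos θ = 1 - 1.489999
cos θ = -0.489999

θ = arccos(-0.489999)
θ = 119.34°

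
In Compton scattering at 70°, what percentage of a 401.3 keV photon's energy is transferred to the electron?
0.3407 (or 34.07%)

Calculate initial and final photon energies:

Initial: E₀ = 401.3 keV → λ₀ = 3.0896 pm
Compton shift: Δλ = 1.5965 pm
Final wavelength: λ' = 4.6860 pm
Final energy: E' = 264.5828 keV

Fractional energy loss:
(E₀ - E')/E₀ = (401.3000 - 264.5828)/401.3000
= 136.7172/401.3000
= 0.3407
= 34.07%

(Intermediate values are shown rounded; full precision is carried through to the final answer.)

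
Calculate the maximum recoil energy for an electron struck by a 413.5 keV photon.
255.5790 keV

Maximum energy transfer occurs at θ = 180° (backscattering).

Initial photon: E₀ = 413.5 keV → λ₀ = 2.9984 pm

Maximum Compton shift (at 180°):
Δλ_max = 2λ_C = 2 × 2.4263 = 4.8526 pm

Final wavelength:
λ' = 2.9984 + 4.8526 = 7.8510 pm

Minimum photon energy (maximum energy to electron):
E'_min = hc/λ' = 157.9210 keV

Maximum electron kinetic energy:
K_max = E₀ - E'_min = 413.5000 - 157.9210 = 255.5790 keV

(Intermediate values are shown rounded; full precision is carried through to the final answer.)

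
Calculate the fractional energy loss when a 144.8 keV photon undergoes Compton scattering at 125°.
0.3084 (or 30.84%)

Calculate initial and final photon energies:

Initial: E₀ = 144.8 keV → λ₀ = 8.5624 pm
Compton shift: Δλ = 3.8180 pm
Final wavelength: λ' = 12.3804 pm
Final energy: E' = 100.1453 keV

Fractional energy loss:
(E₀ - E')/E₀ = (144.8000 - 100.1453)/144.8000
= 44.6547/144.8000
= 0.3084
= 30.84%

(Intermediate values are shown rounded; full precision is carried through to the final answer.)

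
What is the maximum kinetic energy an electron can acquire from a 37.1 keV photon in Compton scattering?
4.7041 keV

Maximum energy transfer occurs at θ = 180° (backscattering).

Initial photon: E₀ = 37.1 keV → λ₀ = 33.4189 pm

Maximum Compton shift (at 180°):
Δλ_max = 2λ_C = 2 × 2.4263 = 4.8526 pm

Final wavelength:
λ' = 33.4189 + 4.8526 = 38.2715 pm

Minimum photon energy (maximum energy to electron):
E'_min = hc/λ' = 32.3959 keV

Maximum electron kinetic energy:
K_max = E₀ - E'_min = 37.1000 - 32.3959 = 4.7041 keV

(Intermediate values are shown rounded; full precision is carried through to the final answer.)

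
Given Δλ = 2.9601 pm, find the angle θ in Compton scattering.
102.71°

From the Compton formula Δλ = λ_C(1 - cos θ), we can solve for θ:

cos θ = 1 - Δλ/λ_C

Given:
- Δλ = 2.9601 pm
- λ_C = h/(m_e·c) ≈ 2.42631024 pm

cos θ = 1 - 2.9601/2.42631024
cos θ = 1 - 1.220001
cos θ = -0.220001

θ = arccos(-0.220001)
θ = 102.71°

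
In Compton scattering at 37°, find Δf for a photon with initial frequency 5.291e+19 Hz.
4.200e+18 Hz (decrease)

Convert frequency to wavelength (c = 299792458 m/s):
λ₀ = c/f₀ = 299792458/5.291e+19 = 5.6660831e-12 m = 5.6661 pm

Calculate Compton shift:
Δλ = λ_C(1 - cos(37°)) = 0.4886 pm

Final wavelength:
λ' = λ₀ + Δλ = 5.6661 + 0.4886 = 6.1547 pm

Final frequency:
f' = c/λ' = 299792458/6.1546558e-12 = 4.8709865e+19 Hz

Frequency shift (decrease):
Δf = f₀ - f' = 5.291e+19 - 4.8709865e+19 = 4.200e+18 Hz

(Intermediate values are shown rounded; full precision is carried through to the final answer.)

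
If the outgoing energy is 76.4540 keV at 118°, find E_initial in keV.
98.0001 keV

Convert final energy to wavelength (hc ≈ 1239.842 keV·pm):
λ' = hc/E' = 1239.842 / 76.4540 = 16.2168 pm

Calculate the Compton shift:
Δλ = λ_C(1 - cos(118°))
Δλ = 2.4263 × (1 - cos(118°))
Δλ = 3.5654 pm

Initial wavelength:
λ = λ' - Δλ = 16.2168 - 3.5654 = 12.6514 pm

Initial energy:
E = hc/λ = 1239.842 / 12.6514 = 98.0001 keV

(Intermediate values are shown rounded; full precision is carried through to the final answer.)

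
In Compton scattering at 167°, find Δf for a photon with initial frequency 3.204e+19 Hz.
1.085e+19 Hz (decrease)

Convert frequency to wavelength (c = 299792458 m/s):
λ₀ = c/f₀ = 299792458/3.204e+19 = 9.3568183e-12 m = 9.3568 pm

Calculate Compton shift:
Δλ = λ_C(1 - cos(167°)) = 4.7904 pm

Final wavelength:
λ' = λ₀ + Δλ = 9.3568 + 4.7904 = 14.1473 pm

Final frequency:
f' = c/λ' = 299792458/1.4147253e-11 = 2.1190861e+19 Hz

Frequency shift (decrease):
Δf = f₀ - f' = 3.204e+19 - 2.1190861e+19 = 1.085e+19 Hz

(Intermediate values are shown rounded; full precision is carried through to the final answer.)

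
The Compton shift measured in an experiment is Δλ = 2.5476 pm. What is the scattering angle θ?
92.87°

From the Compton formula Δλ = λ_C(1 - cos θ), we can solve for θ:

cos θ = 1 - Δλ/λ_C

Given:
- Δλ = 2.5476 pm
- λ_C = h/(m_e·c) ≈ 2.42631024 pm

cos θ = 1 - 2.5476/2.42631024
cos θ = 1 - 1.049989
cos θ = -0.049989

θ = arccos(-0.049989)
θ = 92.87°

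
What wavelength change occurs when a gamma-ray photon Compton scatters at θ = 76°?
1.8393 pm

Using the Compton scattering formula:
Δλ = λ_C(1 - cos θ)

where λ_C = h/(m_e·c) ≈ 2.4263 pm is the Compton wavelength of an electron.

For θ = 76°:
cos(76°) = 0.2419
1 - cos(76°) = 0.7581

Δλ = 2.4263 × 0.7581
Δλ = 1.8393 pm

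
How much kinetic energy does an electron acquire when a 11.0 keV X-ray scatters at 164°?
0.4456 keV

By energy conservation: K_e = E_initial - E_final

First find the scattered photon energy:
Initial wavelength: λ = hc/E = 112.7129 pm
Compton shift: Δλ = λ_C(1 - cos(164°)) = 4.7586 pm
Final wavelength: λ' = 112.7129 + 4.7586 = 117.4715 pm
Final photon energy: E' = hc/λ' = 10.5544 keV

Electron kinetic energy:
K_e = E - E' = 11.0000 - 10.5544 = 0.4456 keV

(Intermediate values are shown rounded; full precision is carried through to the final answer.)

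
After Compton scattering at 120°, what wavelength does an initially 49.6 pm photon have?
53.2395 pm

Using the Compton formula: λ' = λ + λ_C(1 − cos θ)

For θ = 120°, cos θ = -1/2 (exact) = -0.5000, so:
1 − cos 120° = 1 − (-1/2) = 1.5000

Δλ = λ_C × 1.5000 = 2.4263 × 1.5000 = 3.6395 pm

λ' = 49.6 + 3.6395 = 53.2395 pm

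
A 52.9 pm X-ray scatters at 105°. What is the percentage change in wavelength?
5.7737%

Calculate the Compton shift:
Δλ = λ_C(1 - cos(105°))
Δλ = 2.4263 × (1 - cos(105°))
Δλ = 2.4263 × 1.2588
Δλ = 3.0543 pm

Percentage change:
(Δλ/λ₀) × 100 = (3.0543/52.9) × 100
= 5.7737%

(Intermediate values are shown rounded; full precision is carried through to the final answer.)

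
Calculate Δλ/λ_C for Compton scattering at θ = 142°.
1.7880 λ_C

The Compton shift formula is:
Δλ = λ_C(1 - cos θ)

Dividing both sides by λ_C:
Δλ/λ_C = 1 - cos θ

For θ = 142°:
Δλ/λ_C = 1 - cos(142°)
Δλ/λ_C = 1 - -0.7880
Δλ/λ_C = 1.7880

This means the shift is 1.7880 × λ_C = 4.3383 pm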